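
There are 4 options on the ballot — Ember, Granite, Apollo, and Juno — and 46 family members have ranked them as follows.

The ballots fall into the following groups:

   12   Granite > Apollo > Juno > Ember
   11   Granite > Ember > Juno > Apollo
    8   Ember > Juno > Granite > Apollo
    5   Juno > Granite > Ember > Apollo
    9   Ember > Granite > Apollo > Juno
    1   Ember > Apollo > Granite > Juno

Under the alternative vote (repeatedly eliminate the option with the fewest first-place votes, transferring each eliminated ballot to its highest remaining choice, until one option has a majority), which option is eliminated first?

Round 1: Granite 23, Ember 18, Juno 5, Apollo 0. Apollo has the fewest and is eliminated.
Round 2: Granite 23, Ember 18, Juno 5. Juno has the fewest and is eliminated.
Round 3: Granite 28, Ember 18. Granite has a majority.

Apollo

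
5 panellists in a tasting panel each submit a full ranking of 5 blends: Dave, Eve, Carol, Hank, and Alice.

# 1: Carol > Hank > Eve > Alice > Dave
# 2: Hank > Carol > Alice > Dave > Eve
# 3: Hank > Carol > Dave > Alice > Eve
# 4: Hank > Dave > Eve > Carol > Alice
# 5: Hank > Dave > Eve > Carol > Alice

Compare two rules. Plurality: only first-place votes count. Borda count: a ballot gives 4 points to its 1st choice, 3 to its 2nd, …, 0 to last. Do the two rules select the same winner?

Plurality first-place counts: Dave 0, Eve 0, Carol 1, Hank 4, Alice 0 → Hank.
Borda totals: Dave 9, Eve 6, Carol 12, Hank 19, Alice 4 → Hank.
The two rules agree on Hank.

Yes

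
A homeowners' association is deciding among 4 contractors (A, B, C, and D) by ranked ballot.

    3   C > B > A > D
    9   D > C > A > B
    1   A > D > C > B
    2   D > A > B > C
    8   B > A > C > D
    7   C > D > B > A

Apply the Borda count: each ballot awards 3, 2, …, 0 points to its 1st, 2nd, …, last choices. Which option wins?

Borda scores:
  A: 3·1 + 9·1 + 3 + 2·2 + 8·2 + 7·0 = 35
  B: 3·2 + 9·0 + 0 + 2·1 + 8·3 + 7·1 = 39
  C: 3·3 + 9·2 + 1 + 2·0 + 8·1 + 7·3 = 57
  D: 3·0 + 9·3 + 2 + 2·3 + 8·0 + 7·2 = 49
C has the highest total.

C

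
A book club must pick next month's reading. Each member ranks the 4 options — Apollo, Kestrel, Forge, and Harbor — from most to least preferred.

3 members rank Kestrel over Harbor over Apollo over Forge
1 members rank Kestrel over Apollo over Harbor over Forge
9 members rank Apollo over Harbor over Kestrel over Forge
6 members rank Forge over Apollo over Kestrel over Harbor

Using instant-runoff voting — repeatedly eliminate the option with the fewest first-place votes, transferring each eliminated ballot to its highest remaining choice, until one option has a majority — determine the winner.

Round 1: Apollo 9, Forge 6, Kestrel 4, Harbor 0. Harbor has the fewest and is eliminated.
Round 2: Apollo 9, Forge 6, Kestrel 4. Kestrel has the fewest and is eliminated.
Round 3: Apollo 13, Forge 6. Apollo has a majority.

Apollo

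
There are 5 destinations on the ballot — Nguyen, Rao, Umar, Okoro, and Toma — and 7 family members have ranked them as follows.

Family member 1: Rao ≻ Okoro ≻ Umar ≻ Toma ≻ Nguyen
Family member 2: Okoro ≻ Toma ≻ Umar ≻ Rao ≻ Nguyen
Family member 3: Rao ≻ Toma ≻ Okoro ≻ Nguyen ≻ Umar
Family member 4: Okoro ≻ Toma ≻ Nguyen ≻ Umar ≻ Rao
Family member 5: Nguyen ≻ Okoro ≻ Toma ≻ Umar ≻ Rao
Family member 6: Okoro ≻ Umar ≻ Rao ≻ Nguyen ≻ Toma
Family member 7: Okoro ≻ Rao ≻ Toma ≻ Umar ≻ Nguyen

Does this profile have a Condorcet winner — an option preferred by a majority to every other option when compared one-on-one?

Yes

Head-to-head results (7 voters total):
Nguyen vs Rao: Rao wins 5–2.
Nguyen vs Umar: Umar wins 4–3.
Nguyen vs Okoro: Okoro wins 6–1.
Nguyen vs Toma: Toma wins 5–2.
Rao vs Umar: Umar wins 4–3.
Rao vs Okoro: Okoro wins 5–2.
Rao vs Toma: Rao wins 4–3.
Umar vs Okoro: Okoro wins 7–0.
Umar vs Toma: Toma wins 5–2.
Okoro vs Toma: Okoro wins 6–1.
Okoro beats each rival — Nguyen (6–1), Rao (5–2), Umar (7–0), Toma (6–1) — so Okoro is the Condorcet winner.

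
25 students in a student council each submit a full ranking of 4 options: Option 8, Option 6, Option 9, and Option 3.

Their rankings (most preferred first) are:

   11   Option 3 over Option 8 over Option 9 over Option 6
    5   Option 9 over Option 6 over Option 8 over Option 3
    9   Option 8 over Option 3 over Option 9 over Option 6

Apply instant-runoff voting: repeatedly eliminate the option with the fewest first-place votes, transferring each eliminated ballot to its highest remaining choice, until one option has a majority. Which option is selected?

Round 1: Option 3 11, Option 8 9, Option 9 5, Option 6 0. Option 6 has the fewest and is eliminated.
Round 2: Option 3 11, Option 8 9, Option 9 5. Option 9 has the fewest and is eliminated.
Round 3: Option 8 14, Option 3 11. Option 8 has a majority.

Option 8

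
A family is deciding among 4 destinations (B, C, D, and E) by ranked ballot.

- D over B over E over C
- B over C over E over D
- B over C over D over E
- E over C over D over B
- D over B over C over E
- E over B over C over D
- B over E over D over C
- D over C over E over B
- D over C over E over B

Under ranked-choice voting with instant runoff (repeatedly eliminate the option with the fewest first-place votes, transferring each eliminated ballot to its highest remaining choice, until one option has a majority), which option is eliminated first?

Round 1: D 4, B 3, E 2, C 0. C has the fewest and is eliminated.
Round 2: D 4, B 3, E 2. E has the fewest and is eliminated.
Round 3: D 5, B 4. D has a majority.

C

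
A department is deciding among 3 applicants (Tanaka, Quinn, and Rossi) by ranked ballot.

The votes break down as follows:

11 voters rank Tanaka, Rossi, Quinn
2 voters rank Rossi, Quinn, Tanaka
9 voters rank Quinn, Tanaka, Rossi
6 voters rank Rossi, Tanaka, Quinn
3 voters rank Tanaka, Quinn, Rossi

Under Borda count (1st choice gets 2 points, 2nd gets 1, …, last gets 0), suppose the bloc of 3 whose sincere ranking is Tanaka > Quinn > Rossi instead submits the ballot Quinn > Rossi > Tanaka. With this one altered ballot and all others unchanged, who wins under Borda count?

Tanaka

Borda totals with the altered ballot: Tanaka 37, Quinn 26, Rossi 30.
The winner is unchanged: still Tanaka.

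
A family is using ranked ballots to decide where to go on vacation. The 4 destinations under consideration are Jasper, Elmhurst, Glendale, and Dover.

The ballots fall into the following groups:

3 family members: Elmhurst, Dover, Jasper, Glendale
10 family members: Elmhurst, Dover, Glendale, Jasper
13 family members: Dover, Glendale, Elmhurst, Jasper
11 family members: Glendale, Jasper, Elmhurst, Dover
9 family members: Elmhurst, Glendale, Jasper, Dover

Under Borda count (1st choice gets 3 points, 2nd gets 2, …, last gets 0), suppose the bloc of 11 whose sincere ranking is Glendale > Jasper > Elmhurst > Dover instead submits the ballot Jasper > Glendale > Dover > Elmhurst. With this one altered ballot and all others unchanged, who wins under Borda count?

Elmhurst

Borda totals with the altered ballot: Jasper 45, Elmhurst 79, Glendale 76, Dover 76.
The winner is unchanged: still Elmhurst.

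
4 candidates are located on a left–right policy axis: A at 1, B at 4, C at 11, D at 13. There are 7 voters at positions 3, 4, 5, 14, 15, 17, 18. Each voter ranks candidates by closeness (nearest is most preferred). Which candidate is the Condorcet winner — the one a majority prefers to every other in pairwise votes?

With single-peaked preferences on a line, the Condorcet winner is the candidate closest to the median voter.
The median voter (position 14) is closest to D at 13.
Check: D vs B — voters closer to D: 4 of 7.

D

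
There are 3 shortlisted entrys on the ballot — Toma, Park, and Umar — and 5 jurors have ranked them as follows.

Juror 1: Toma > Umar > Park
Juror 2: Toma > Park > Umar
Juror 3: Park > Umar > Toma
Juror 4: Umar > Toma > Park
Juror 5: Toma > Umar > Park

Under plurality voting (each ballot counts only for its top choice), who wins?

Toma

First-place vote totals:
  Toma: 3
  Park: 1
  Umar: 1
Toma has the most first-place votes.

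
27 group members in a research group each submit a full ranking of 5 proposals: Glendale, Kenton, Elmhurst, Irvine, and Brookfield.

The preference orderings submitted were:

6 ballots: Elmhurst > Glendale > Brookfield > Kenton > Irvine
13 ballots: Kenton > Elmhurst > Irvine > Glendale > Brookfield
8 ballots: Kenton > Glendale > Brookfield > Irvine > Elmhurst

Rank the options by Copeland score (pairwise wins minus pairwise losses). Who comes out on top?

Kenton

Pairwise results:
  Glendale vs Kenton: Kenton wins 21–6.
  Glendale vs Elmhurst: Elmhurst wins 19–8.
  Glendale vs Irvine: Glendale wins 14–13.
  Glendale vs Brookfield: Glendale wins 27–0.
  Kenton vs Elmhurst: Kenton wins 21–6.
  Kenton vs Irvine: Kenton wins 27–0.
  Kenton vs Brookfield: Kenton wins 21–6.
  Elmhurst vs Irvine: Elmhurst wins 19–8.
  Elmhurst vs Brookfield: Elmhurst wins 19–8.
  Irvine vs Brookfield: Brookfield wins 14–13.
Copeland scores (wins − losses):
  Glendale: 2 − 2 = 0
  Kenton: 4 − 0 = 4
  Elmhurst: 3 − 1 = 2
  Irvine: 0 − 4 = -4
  Brookfield: 1 − 3 = -2
Kenton has the best Copeland score.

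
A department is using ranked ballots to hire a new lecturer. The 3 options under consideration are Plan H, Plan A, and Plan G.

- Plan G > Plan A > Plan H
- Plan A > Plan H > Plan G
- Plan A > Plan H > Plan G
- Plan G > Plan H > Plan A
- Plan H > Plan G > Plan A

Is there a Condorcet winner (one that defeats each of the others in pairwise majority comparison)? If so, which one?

Head-to-head results (5 voters total):
Plan H vs Plan A: Plan A wins 3–2.
Plan H vs Plan G: Plan H wins 3–2.
Plan A vs Plan G: Plan G wins 3–2.
No candidate beats all others: Plan H beats Plan G beats Plan A beats Plan H, a majority cycle.

There is no Condorcet winner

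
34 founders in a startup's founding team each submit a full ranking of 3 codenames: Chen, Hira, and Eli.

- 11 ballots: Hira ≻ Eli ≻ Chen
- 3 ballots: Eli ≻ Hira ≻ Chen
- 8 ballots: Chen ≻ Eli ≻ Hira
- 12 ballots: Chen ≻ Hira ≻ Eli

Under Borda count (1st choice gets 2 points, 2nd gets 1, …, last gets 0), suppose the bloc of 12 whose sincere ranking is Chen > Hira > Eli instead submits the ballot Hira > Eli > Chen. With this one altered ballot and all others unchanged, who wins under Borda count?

Hira

Borda totals with the altered ballot: Chen 16, Hira 49, Eli 37.
The switch changes the winner from Chen to Hira.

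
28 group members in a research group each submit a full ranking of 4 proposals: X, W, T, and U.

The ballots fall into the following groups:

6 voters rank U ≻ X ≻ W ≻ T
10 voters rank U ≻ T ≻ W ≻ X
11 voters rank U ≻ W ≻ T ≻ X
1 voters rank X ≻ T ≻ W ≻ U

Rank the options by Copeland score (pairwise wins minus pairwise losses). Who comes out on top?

U

Pairwise results:
  X vs W: W wins 21–7.
  X vs T: T wins 21–7.
  X vs U: U wins 27–1.
  W vs T: W wins 17–11.
  W vs U: U wins 27–1.
  T vs U: U wins 27–1.
Copeland scores (wins − losses):
  X: 0 − 3 = -3
  W: 2 − 1 = 1
  T: 1 − 2 = -1
  U: 3 − 0 = 3
U has the best Copeland score.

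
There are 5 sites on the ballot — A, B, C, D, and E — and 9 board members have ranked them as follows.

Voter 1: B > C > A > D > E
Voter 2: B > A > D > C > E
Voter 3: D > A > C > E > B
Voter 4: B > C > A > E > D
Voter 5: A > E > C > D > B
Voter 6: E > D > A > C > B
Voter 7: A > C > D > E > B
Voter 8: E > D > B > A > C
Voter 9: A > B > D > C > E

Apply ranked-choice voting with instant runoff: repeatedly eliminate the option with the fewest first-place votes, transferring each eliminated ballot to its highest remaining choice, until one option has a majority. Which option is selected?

A

Round 1: A 3, B 3, E 2, D 1, C 0. C has the fewest and is eliminated.
Round 2: A 3, B 3, E 2, D 1. D has the fewest and is eliminated.
Round 3: A 4, B 3, E 2. E has the fewest and is eliminated.
Round 4: A 5, B 4. A has a majority.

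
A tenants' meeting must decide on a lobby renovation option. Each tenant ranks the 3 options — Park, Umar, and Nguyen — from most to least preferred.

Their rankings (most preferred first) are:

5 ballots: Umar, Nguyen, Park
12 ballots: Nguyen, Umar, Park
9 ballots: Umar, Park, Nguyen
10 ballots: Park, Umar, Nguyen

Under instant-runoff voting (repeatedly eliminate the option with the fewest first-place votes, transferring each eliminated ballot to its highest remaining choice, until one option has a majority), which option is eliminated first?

Round 1: Umar 14, Nguyen 12, Park 10. Park has the fewest and is eliminated.
Round 2: Umar 24, Nguyen 12. Umar has a majority.

Park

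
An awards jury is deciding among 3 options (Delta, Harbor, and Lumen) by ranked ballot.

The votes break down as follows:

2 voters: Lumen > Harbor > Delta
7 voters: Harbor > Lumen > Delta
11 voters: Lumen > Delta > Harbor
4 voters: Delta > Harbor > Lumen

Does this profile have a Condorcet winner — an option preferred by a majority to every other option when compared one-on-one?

Yes

Head-to-head results (24 voters total):
Delta vs Harbor: Delta wins 15–9.
Delta vs Lumen: Lumen wins 20–4.
Harbor vs Lumen: Lumen wins 13–11.
Lumen beats each rival — Delta (20–4), Harbor (13–11) — so Lumen is the Condorcet winner.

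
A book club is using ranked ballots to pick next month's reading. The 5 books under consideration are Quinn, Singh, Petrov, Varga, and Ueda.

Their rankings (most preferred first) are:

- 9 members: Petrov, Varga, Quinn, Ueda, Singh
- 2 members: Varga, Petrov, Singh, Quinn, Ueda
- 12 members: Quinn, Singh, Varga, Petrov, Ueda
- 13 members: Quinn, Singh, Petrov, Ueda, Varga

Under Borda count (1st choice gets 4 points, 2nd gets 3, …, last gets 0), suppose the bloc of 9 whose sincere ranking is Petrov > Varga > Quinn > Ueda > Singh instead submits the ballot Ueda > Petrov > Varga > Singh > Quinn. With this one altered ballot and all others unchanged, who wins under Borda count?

Borda totals with the altered ballot: Quinn 102, Singh 88, Petrov 71, Varga 50, Ueda 49.
The winner is unchanged: still Quinn.

Quinn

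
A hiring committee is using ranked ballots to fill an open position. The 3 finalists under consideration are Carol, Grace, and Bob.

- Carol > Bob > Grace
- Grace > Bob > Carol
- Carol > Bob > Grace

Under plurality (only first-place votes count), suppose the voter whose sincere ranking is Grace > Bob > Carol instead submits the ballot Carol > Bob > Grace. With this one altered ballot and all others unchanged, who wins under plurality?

First-place totals with the altered ballot: Carol 3, Grace 0, Bob 0.
The winner is unchanged: still Carol.

Carol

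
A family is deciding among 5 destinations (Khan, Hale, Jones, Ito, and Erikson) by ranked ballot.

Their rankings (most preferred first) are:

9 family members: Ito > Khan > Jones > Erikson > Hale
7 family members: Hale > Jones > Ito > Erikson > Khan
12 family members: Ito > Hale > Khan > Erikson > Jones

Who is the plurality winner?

Ito

First-place vote totals:
  Khan: 0
  Hale: 7
  Jones: 0
  Ito: 21
  Erikson: 0
Ito has the most first-place votes.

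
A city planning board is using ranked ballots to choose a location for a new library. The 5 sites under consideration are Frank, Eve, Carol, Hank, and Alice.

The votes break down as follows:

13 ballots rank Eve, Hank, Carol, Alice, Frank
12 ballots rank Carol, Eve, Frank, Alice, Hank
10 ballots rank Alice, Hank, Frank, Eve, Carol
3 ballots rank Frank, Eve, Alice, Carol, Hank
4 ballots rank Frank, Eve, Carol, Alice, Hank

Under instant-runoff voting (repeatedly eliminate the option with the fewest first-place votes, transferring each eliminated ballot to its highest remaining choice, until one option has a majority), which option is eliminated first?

Hank

Round 1: Eve 13, Carol 12, Alice 10, Frank 7, Hank 0. Hank has the fewest and is eliminated.
Round 2: Eve 13, Carol 12, Alice 10, Frank 7. Frank has the fewest and is eliminated.
Round 3: Eve 20, Carol 12, Alice 10. Alice has the fewest and is eliminated.
Round 4: Eve 30, Carol 12. Eve has a majority.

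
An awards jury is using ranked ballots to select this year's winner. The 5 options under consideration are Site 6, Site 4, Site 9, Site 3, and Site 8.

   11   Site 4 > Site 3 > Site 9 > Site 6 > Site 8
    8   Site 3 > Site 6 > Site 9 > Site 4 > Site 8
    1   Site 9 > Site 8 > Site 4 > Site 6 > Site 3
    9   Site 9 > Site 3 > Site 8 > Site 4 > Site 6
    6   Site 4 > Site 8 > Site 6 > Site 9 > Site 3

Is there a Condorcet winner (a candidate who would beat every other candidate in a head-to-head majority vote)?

Head-to-head results (35 voters total):
Site 6 vs Site 4: Site 4 wins 27–8.
Site 6 vs Site 9: Site 9 wins 21–14.
Site 6 vs Site 3: Site 3 wins 28–7.
Site 6 vs Site 8: Site 6 wins 19–16.
Site 4 vs Site 9: Site 9 wins 18–17.
Site 4 vs Site 3: Site 4 wins 18–17.
Site 4 vs Site 8: Site 4 wins 25–10.
Site 9 vs Site 3: Site 3 wins 19–16.
Site 9 vs Site 8: Site 9 wins 29–6.
Site 3 vs Site 8: Site 3 wins 28–7.
No candidate beats all others: Site 4 beats Site 3 beats Site 9 beats Site 4, a majority cycle.

No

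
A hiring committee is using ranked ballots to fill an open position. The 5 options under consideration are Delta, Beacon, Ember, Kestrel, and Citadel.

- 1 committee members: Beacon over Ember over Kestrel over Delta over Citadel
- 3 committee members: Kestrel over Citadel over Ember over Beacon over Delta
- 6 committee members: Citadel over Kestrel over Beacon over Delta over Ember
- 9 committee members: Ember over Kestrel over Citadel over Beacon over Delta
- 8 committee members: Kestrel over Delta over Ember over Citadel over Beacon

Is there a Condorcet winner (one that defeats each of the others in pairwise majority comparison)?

Head-to-head results (27 voters total):
Delta vs Beacon: Beacon wins 19–8.
Delta vs Ember: Delta wins 14–13.
Delta vs Kestrel: Kestrel wins 27–0.
Delta vs Citadel: Citadel wins 18–9.
Beacon vs Ember: Ember wins 20–7.
Beacon vs Kestrel: Kestrel wins 26–1.
Beacon vs Citadel: Citadel wins 26–1.
Ember vs Kestrel: Kestrel wins 17–10.
Ember vs Citadel: Ember wins 18–9.
Kestrel vs Citadel: Kestrel wins 21–6.
Kestrel beats each rival — Delta (27–0), Beacon (26–1), Ember (17–10), Citadel (21–6) — so Kestrel is the Condorcet winner.

Yes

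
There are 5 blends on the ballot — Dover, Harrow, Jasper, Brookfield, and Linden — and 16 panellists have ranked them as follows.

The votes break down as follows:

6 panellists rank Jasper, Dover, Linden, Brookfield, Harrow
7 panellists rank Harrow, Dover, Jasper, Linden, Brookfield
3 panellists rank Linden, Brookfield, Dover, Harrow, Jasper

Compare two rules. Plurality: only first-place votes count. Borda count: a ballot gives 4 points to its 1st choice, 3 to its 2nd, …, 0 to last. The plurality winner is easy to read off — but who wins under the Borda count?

Plurality first-place counts: Dover 0, Harrow 7, Jasper 6, Brookfield 0, Linden 3 → Harrow.
Borda totals: Dover 45, Harrow 31, Jasper 38, Brookfield 15, Linden 31 → Dover.

Dover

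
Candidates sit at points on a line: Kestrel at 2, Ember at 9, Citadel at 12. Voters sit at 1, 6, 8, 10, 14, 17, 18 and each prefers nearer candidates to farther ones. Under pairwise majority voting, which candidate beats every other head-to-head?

Ember

With single-peaked preferences on a line, the Condorcet winner is the candidate closest to the median voter.
The median voter (position 10) is closest to Ember at 9.
Check: Ember vs Citadel — voters closer to Ember: 4 of 7.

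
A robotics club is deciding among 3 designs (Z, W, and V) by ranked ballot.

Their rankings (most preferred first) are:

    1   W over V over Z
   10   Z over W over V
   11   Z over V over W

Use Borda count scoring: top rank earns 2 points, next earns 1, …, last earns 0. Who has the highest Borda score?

Z

Borda scores:
  Z: 0 + 10·2 + 11·2 = 42
  W: 2 + 10·1 + 11·0 = 12
  V: 1 + 10·0 + 11·1 = 12
Z has the highest total.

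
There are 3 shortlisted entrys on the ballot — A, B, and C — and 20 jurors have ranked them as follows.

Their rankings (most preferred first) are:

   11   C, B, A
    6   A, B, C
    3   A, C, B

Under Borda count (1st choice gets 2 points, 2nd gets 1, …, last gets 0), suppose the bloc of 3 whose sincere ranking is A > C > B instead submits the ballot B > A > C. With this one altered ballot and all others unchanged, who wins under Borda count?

Borda totals with the altered ballot: A 15, B 23, C 22.
The switch changes the winner from C to B.

B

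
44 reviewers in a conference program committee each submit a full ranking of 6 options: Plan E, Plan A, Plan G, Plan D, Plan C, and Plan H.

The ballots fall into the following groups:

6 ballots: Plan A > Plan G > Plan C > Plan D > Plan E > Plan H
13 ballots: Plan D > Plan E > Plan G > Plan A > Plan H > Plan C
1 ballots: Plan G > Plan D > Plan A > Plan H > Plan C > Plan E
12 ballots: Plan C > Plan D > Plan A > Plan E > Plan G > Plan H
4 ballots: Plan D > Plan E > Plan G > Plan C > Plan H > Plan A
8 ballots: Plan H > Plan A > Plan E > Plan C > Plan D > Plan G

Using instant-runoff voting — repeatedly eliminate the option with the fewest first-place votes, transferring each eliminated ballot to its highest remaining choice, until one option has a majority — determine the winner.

Plan C

Round 1: Plan D 17, Plan C 12, Plan H 8, Plan A 6, Plan G 1, Plan E 0. Plan E has the fewest and is eliminated.
Round 2: Plan D 17, Plan C 12, Plan H 8, Plan A 6, Plan G 1. Plan G has the fewest and is eliminated.
Round 3: Plan D 18, Plan C 12, Plan H 8, Plan A 6. Plan A has the fewest and is eliminated.
Round 4: Plan D 18, Plan C 18, Plan H 8. Plan H has the fewest and is eliminated.
Round 5: Plan C 26, Plan D 18. Plan C has a majority.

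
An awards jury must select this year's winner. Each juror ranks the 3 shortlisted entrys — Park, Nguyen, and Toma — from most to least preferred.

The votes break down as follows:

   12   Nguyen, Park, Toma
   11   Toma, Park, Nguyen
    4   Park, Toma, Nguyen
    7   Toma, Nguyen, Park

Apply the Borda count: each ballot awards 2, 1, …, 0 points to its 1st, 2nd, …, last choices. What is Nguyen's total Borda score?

31

Borda scores:
  Park: 12·1 + 11·1 + 4·2 + 7·0 = 31
  Nguyen: 12·2 + 11·0 + 4·0 + 7·1 = 31
  Toma: 12·0 + 11·2 + 4·1 + 7·2 = 40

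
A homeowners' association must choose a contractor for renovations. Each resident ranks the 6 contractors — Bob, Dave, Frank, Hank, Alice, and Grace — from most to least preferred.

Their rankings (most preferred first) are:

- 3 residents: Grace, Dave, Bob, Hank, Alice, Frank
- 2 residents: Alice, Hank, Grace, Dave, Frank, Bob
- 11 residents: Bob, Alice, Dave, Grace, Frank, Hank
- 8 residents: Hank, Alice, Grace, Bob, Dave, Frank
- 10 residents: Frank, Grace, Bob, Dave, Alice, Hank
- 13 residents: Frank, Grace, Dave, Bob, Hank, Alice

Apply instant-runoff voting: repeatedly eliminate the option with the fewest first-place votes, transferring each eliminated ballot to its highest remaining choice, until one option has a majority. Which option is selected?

Frank

Round 1: Frank 23, Bob 11, Hank 8, Grace 3, Alice 2, Dave 0. Dave has the fewest and is eliminated.
Round 2: Frank 23, Bob 11, Hank 8, Grace 3, Alice 2. Alice has the fewest and is eliminated.
Round 3: Frank 23, Bob 11, Hank 10, Grace 3. Grace has the fewest and is eliminated.
Round 4: Frank 23, Bob 14, Hank 10. Hank has the fewest and is eliminated.
Round 5: Frank 25, Bob 22. Frank has a majority.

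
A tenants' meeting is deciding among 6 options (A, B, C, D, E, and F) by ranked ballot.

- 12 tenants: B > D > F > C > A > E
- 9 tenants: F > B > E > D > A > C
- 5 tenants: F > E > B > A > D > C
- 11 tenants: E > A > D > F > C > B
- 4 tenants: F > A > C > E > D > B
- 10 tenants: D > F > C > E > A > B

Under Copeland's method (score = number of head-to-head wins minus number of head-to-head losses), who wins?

Pairwise results:
  A vs B: B wins 26–25.
  A vs C: A wins 29–22.
  A vs D: D wins 31–20.
  A vs E: E wins 35–16.
  A vs F: F wins 40–11.
  B vs C: B wins 26–25.
  B vs D: B wins 26–25.
  B vs E: E wins 30–21.
  B vs F: F wins 39–12.
  C vs D: D wins 47–4.
  C vs E: C wins 26–25.
  C vs F: F wins 51–0.
  D vs E: E wins 29–22.
  D vs F: D wins 33–18.
  E vs F: F wins 40–11.
Copeland scores (wins − losses):
  A: 1 − 4 = -3
  B: 3 − 2 = 1
  C: 1 − 4 = -3
  D: 3 − 2 = 1
  E: 3 − 2 = 1
  F: 4 − 1 = 3
F has the best Copeland score.

F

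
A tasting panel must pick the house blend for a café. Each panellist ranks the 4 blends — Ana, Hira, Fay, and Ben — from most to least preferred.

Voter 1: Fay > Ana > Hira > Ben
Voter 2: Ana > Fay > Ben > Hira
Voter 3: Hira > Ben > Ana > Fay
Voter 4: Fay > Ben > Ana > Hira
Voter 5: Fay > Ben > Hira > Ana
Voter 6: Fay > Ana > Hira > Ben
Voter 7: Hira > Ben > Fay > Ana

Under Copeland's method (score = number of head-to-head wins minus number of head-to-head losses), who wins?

Fay

Pairwise results:
  Ana vs Hira: Ana wins 4–3.
  Ana vs Fay: Fay wins 5–2.
  Ana vs Ben: Ben wins 4–3.
  Hira vs Fay: Fay wins 5–2.
  Hira vs Ben: Hira wins 4–3.
  Fay vs Ben: Fay wins 5–2.
Copeland scores (wins − losses):
  Ana: 1 − 2 = -1
  Hira: 1 − 2 = -1
  Fay: 3 − 0 = 3
  Ben: 1 − 2 = -1
Fay has the best Copeland score.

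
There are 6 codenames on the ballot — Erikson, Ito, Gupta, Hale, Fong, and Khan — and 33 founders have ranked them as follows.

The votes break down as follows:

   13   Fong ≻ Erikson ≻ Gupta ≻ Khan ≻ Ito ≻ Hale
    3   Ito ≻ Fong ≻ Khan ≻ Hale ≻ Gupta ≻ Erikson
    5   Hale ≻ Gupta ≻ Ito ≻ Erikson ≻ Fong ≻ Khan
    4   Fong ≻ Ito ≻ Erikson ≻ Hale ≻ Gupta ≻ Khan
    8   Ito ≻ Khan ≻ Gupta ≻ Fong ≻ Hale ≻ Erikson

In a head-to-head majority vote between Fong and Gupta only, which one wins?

Ballots ranking Fong above Gupta: 13+3+4 = 20.
Ballots ranking Gupta above Fong: 5+8 = 13.
Fong wins the head-to-head, 20–13.

Fong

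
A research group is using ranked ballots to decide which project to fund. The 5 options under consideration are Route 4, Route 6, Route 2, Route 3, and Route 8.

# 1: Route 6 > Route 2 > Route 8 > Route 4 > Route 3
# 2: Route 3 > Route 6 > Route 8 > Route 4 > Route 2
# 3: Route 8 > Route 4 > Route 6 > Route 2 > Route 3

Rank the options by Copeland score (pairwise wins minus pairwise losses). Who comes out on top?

Route 6

Pairwise results:
  Route 4 vs Route 6: Route 6 wins 2–1.
  Route 4 vs Route 2: Route 4 wins 2–1.
  Route 4 vs Route 3: Route 4 wins 2–1.
  Route 4 vs Route 8: Route 8 wins 3–0.
  Route 6 vs Route 2: Route 6 wins 3–0.
  Route 6 vs Route 3: Route 6 wins 2–1.
  Route 6 vs Route 8: Route 6 wins 2–1.
  Route 2 vs Route 3: Route 2 wins 2–1.
  Route 2 vs Route 8: Route 8 wins 2–1.
  Route 3 vs Route 8: Route 8 wins 2–1.
Copeland scores (wins − losses):
  Route 4: 2 − 2 = 0
  Route 6: 4 − 0 = 4
  Route 2: 1 − 3 = -2
  Route 3: 0 − 4 = -4
  Route 8: 3 − 1 = 2
Route 6 has the best Copeland score.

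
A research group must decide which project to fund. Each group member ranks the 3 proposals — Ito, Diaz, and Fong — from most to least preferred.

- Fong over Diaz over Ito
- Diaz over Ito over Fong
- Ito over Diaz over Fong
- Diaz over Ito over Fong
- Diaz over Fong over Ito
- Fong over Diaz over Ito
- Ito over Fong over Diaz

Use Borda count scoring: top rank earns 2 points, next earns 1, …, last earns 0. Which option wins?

Diaz

Borda scores:
  Ito: 0 + 1 + 2 + 1 + 0 + 0 + 2 = 6
  Diaz: 1 + 2 + 1 + 2 + 2 + 1 + 0 = 9
  Fong: 2 + 0 + 0 + 0 + 1 + 2 + 1 = 6
Diaz has the highest total.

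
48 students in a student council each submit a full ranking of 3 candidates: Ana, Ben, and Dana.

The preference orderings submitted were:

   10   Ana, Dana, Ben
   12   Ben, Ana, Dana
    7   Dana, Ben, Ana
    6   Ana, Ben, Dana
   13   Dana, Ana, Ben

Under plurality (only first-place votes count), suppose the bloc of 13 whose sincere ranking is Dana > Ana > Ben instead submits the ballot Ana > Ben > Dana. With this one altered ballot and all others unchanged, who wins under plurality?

First-place totals with the altered ballot: Ana 29, Ben 12, Dana 7.
The switch changes the winner from Dana to Ana.

Ana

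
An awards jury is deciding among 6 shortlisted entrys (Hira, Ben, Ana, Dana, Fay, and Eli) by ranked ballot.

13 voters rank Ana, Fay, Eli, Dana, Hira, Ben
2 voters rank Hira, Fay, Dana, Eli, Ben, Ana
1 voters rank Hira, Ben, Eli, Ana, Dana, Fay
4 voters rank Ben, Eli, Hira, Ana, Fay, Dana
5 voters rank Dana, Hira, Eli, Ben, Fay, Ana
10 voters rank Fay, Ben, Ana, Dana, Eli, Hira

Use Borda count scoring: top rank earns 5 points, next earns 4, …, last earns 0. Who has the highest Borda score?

Fay

Borda scores:
  Hira: 13·1 + 2·5 + 5 + 4·3 + 5·4 + 10·0 = 60
  Ben: 13·0 + 2·1 + 4 + 4·5 + 5·2 + 10·4 = 76
  Ana: 13·5 + 2·0 + 2 + 4·2 + 5·0 + 10·3 = 105
  Dana: 13·2 + 2·3 + 1 + 4·0 + 5·5 + 10·2 = 78
  Fay: 13·4 + 2·4 + 0 + 4·1 + 5·1 + 10·5 = 119
  Eli: 13·3 + 2·2 + 3 + 4·4 + 5·3 + 10·1 = 87
Fay has the highest total.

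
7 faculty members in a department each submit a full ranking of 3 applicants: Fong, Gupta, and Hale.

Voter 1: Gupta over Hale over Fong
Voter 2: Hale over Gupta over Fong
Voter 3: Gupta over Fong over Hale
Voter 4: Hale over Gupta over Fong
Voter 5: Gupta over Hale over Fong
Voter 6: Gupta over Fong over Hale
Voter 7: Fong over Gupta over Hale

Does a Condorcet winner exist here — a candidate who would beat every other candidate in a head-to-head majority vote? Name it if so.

Gupta

Head-to-head results (7 voters total):
Fong vs Gupta: Gupta wins 6–1.
Fong vs Hale: Hale wins 4–3.
Gupta vs Hale: Gupta wins 5–2.
Gupta beats each rival — Fong (6–1), Hale (5–2) — so Gupta is the Condorcet winner.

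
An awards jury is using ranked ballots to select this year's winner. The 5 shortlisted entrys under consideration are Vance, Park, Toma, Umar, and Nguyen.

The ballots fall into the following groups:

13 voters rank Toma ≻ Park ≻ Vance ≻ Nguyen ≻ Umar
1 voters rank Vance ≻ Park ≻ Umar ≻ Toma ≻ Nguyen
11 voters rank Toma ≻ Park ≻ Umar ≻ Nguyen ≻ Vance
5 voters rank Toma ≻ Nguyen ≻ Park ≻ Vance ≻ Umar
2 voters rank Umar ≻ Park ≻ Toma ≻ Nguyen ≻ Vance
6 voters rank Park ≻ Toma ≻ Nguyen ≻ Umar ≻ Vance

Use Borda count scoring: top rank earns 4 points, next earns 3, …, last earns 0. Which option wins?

Borda scores:
  Vance: 13·2 + 4 + 11·0 + 5·1 + 2·0 + 6·0 = 35
  Park: 13·3 + 3 + 11·3 + 5·2 + 2·3 + 6·4 = 115
  Toma: 13·4 + 1 + 11·4 + 5·4 + 2·2 + 6·3 = 139
  Umar: 13·0 + 2 + 11·2 + 5·0 + 2·4 + 6·1 = 38
  Nguyen: 13·1 + 0 + 11·1 + 5·3 + 2·1 + 6·2 = 53
Toma has the highest total.

Toma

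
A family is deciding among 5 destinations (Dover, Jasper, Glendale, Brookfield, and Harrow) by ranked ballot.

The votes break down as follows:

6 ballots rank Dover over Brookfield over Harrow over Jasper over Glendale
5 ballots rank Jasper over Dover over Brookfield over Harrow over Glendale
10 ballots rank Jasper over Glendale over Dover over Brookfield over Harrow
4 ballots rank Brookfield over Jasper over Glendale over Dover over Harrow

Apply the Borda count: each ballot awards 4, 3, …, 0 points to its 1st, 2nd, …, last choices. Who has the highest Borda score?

Borda scores:
  Dover: 6·4 + 5·3 + 10·2 + 4·1 = 63
  Jasper: 6·1 + 5·4 + 10·4 + 4·3 = 78
  Glendale: 6·0 + 5·0 + 10·3 + 4·2 = 38
  Brookfield: 6·3 + 5·2 + 10·1 + 4·4 = 54
  Harrow: 6·2 + 5·1 + 10·0 + 4·0 = 17
Jasper has the highest total.

Jasper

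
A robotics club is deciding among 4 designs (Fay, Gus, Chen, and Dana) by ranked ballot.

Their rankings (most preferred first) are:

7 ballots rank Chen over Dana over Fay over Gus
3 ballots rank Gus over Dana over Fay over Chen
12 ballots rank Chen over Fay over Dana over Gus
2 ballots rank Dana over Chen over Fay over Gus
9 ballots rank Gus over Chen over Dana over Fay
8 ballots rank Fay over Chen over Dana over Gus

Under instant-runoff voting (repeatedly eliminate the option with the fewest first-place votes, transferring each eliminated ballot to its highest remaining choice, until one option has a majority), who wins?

Chen

Round 1: Chen 19, Gus 12, Fay 8, Dana 2. Dana has the fewest and is eliminated.
Round 2: Chen 21, Gus 12, Fay 8. Chen has a majority.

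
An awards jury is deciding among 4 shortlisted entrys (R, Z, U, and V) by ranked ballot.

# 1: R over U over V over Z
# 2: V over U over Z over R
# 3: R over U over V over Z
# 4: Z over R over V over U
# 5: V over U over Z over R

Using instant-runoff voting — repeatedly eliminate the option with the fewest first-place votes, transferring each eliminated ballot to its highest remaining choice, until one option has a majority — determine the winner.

Round 1: R 2, V 2, Z 1, U 0. U has the fewest and is eliminated.
Round 2: R 2, V 2, Z 1. Z has the fewest and is eliminated.
Round 3: R 3, V 2. R has a majority.

R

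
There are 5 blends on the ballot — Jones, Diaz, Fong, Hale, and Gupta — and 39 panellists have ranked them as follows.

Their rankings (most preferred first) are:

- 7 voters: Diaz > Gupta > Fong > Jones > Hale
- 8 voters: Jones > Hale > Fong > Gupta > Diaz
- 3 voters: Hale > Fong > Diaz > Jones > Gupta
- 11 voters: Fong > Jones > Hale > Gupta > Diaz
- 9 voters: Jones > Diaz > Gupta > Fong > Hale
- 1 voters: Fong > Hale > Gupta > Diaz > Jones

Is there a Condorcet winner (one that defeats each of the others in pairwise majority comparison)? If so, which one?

Fong

Head-to-head results (39 voters total):
Jones vs Diaz: Jones wins 28–11.
Jones vs Fong: Fong wins 22–17.
Jones vs Hale: Jones wins 35–4.
Jones vs Gupta: Jones wins 31–8.
Diaz vs Fong: Fong wins 23–16.
Diaz vs Hale: Hale wins 23–16.
Diaz vs Gupta: Gupta wins 20–19.
Fong vs Hale: Fong wins 28–11.
Fong vs Gupta: Fong wins 23–16.
Hale vs Gupta: Hale wins 23–16.
Fong beats each rival — Jones (22–17), Diaz (23–16), Hale (28–11), Gupta (23–16) — so Fong is the Condorcet winner.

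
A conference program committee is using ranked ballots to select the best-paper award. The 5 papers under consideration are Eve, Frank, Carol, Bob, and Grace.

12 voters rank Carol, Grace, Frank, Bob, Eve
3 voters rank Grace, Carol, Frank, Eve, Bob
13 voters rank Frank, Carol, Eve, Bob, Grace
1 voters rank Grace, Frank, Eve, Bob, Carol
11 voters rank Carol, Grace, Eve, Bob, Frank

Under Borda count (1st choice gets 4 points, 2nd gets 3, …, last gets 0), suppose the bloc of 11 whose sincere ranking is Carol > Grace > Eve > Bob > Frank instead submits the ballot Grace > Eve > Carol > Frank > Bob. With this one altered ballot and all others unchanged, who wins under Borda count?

Carol

Borda totals with the altered ballot: Eve 64, Frank 96, Carol 118, Bob 26, Grace 96.
The winner is unchanged: still Carol.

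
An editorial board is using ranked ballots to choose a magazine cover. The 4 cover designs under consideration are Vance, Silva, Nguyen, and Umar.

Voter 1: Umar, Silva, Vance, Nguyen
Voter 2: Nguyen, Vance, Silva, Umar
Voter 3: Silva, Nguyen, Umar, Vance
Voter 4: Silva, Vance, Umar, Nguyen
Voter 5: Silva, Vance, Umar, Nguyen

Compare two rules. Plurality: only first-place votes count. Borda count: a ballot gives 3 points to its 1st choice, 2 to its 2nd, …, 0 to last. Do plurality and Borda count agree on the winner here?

Plurality first-place counts: Vance 0, Silva 3, Nguyen 1, Umar 1 → Silva.
Borda totals: Vance 7, Silva 12, Nguyen 5, Umar 6 → Silva.
The two rules agree on Silva.

Yes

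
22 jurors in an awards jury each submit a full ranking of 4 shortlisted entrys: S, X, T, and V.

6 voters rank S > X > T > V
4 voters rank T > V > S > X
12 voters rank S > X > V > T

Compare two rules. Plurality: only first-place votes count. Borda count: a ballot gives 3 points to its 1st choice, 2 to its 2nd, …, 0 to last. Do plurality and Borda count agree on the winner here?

Plurality first-place counts: S 18, X 0, T 4, V 0 → S.
Borda totals: S 58, X 36, T 18, V 20 → S.
The two rules agree on S.

Yes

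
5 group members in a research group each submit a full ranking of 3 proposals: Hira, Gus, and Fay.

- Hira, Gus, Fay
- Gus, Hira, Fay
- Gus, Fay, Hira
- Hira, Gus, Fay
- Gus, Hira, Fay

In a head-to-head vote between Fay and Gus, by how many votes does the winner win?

Ballots ranking Fay above Gus: 0.
Ballots ranking Gus above Fay: 5.
Gus wins 5–0, a margin of 5.

5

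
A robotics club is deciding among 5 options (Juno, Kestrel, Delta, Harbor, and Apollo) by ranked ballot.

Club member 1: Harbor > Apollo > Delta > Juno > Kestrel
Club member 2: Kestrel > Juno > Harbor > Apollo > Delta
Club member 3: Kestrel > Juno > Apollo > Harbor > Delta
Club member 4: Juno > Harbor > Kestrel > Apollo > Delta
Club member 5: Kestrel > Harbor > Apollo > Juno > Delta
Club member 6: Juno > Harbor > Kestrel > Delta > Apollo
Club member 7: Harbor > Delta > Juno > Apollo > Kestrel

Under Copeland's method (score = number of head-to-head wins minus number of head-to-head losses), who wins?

Juno

Pairwise results:
  Juno vs Kestrel: Juno wins 4–3.
  Juno vs Delta: Juno wins 5–2.
  Juno vs Harbor: Juno wins 4–3.
  Juno vs Apollo: Juno wins 5–2.
  Kestrel vs Delta: Kestrel wins 5–2.
  Kestrel vs Harbor: Harbor wins 4–3.
  Kestrel vs Apollo: Kestrel wins 5–2.
  Delta vs Harbor: Harbor wins 7–0.
  Delta vs Apollo: Apollo wins 5–2.
  Harbor vs Apollo: Harbor wins 6–1.
Copeland scores (wins − losses):
  Juno: 4 − 0 = 4
  Kestrel: 2 − 2 = 0
  Delta: 0 − 4 = -4
  Harbor: 3 − 1 = 2
  Apollo: 1 − 3 = -2
Juno has the best Copeland score.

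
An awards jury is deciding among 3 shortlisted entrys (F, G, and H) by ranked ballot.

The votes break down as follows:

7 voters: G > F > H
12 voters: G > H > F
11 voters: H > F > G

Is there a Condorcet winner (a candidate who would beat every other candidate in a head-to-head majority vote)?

Yes

Head-to-head results (30 voters total):
F vs G: G wins 19–11.
F vs H: H wins 23–7.
G vs H: G wins 19–11.
G beats each rival — F (19–11), H (19–11) — so G is the Condorcet winner.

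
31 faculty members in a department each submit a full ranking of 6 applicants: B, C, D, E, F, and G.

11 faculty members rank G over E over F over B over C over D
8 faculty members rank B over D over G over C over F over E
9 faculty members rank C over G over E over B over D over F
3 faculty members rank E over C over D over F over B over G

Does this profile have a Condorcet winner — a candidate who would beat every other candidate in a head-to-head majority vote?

Yes

Head-to-head results (31 voters total):
B vs C: B wins 19–12.
B vs D: B wins 28–3.
B vs E: E wins 23–8.
B vs F: B wins 17–14.
B vs G: G wins 20–11.
C vs D: C wins 23–8.
C vs E: C wins 17–14.
C vs F: C wins 20–11.
C vs G: G wins 19–12.
D vs E: E wins 23–8.
D vs F: D wins 20–11.
D vs G: G wins 20–11.
E vs F: E wins 23–8.
E vs G: G wins 28–3.
F vs G: G wins 28–3.
G beats each rival — B (20–11), C (19–12), D (20–11), E (28–3), F (28–3) — so G is the Condorcet winner.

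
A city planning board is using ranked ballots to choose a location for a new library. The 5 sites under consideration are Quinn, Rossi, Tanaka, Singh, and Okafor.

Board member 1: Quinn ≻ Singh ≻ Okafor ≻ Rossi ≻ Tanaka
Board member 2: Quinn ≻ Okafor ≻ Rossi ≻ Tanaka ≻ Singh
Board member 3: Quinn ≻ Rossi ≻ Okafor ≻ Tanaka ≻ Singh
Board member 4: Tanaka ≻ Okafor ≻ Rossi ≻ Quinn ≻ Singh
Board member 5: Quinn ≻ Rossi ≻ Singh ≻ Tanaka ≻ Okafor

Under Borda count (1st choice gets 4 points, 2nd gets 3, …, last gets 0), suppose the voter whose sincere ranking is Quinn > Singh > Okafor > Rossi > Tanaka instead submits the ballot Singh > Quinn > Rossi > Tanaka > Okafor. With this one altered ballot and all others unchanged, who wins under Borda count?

Quinn

Borda totals with the altered ballot: Quinn 16, Rossi 12, Tanaka 8, Singh 6, Okafor 8.
The winner is unchanged: still Quinn.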